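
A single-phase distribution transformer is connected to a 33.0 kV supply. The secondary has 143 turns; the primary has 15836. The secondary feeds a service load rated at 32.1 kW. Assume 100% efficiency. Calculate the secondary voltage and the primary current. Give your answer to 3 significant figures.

V_s = V_p × N_s/N_p = 33000 × 143/15836 = 297.99 V.
I_s = P/V_s = 32100/297.99 = 107.72 A.
I_p = I_s × N_s/N_p = 107.72 × 143/15836 = 0.973 A.

V_s ≈ 298 V, I_p ≈ 0.973 A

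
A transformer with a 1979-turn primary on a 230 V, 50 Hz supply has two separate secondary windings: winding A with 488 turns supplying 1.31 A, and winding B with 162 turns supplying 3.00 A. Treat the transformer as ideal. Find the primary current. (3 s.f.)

I_p ≈ 0.569 A

V_A = 230 × 488/1979 = 56.716 V; V_B = 230 × 162/1979 = 18.828 V.
P_out = V_A I_A + V_B I_B = 56.716×1.31 + 18.828×3.00 = 74.297 + 56.483 = 130.78 W.
Ideal ⇒ P_in = P_out, so I_p = P_out/V_p = 130.78/230 = 0.569 A.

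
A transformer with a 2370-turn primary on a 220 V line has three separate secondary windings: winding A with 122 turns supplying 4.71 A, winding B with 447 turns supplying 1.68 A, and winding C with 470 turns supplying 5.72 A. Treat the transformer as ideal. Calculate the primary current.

V_A = 220 × 122/2370 = 11.325 V; V_B = 220 × 447/2370 = 41.494 V; V_C = 220 × 470/2370 = 43.629 V.
P_out = V_A I_A + V_B I_B + V_C I_C = 11.325×4.71 + 41.494×1.68 + 43.629×5.72 = 53.340 + 69.709 + 249.56 = 372.61 W.
Ideal ⇒ P_in = P_out, so I_p = P_out/V_p = 372.61/220 = 1.69 A.

I_p ≈ 1.69 A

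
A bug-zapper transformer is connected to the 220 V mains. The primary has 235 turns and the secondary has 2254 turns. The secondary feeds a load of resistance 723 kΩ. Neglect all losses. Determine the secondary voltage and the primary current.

V_s = V_p × N_s/N_p = 220 × 2254/235 = 2110.1 V.
I_s = V_s/R = 2110.1/723000 = 0.0029186 A.
I_p = I_s × N_s/N_p = 0.0029186 × 2254/235 = 0.0280 A.

V_s ≈ 2110 V, I_p ≈ 0.0280 A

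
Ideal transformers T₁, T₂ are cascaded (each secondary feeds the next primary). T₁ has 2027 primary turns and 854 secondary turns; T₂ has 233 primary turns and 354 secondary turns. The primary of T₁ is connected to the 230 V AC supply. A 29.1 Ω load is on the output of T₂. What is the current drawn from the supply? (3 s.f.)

Secondary of T₁: V = 230.00 × 854/2027 = 96.902 V.
Secondary of T₂: V = 96.902 × 354/233 = 147.22 V.
I_load = 147.22/29.1 = 5.0593 A, so P_out = 147.22 × 5.0593 = 744.84 W.
All ideal ⇒ P_in = P_out, so I_supply = 744.84/230 = 3.24 A.

I_supply ≈ 3.24 A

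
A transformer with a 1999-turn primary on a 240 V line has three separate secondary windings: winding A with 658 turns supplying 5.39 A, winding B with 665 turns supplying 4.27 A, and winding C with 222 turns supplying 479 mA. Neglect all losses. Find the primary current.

I_p ≈ 3.25 A

V_A = 240 × 658/1999 = 78.999 V; V_B = 240 × 665/1999 = 79.840 V; V_C = 240 × 222/1999 = 26.653 V.
P_out = V_A I_A + V_B I_B + V_C I_C = 78.999×5.39 + 79.840×4.27 + 26.653×0.479 = 425.81 + 340.92 + 12.767 = 779.49 W.
Ideal ⇒ P_in = P_out, so I_p = P_out/V_p = 779.49/240 = 3.25 A.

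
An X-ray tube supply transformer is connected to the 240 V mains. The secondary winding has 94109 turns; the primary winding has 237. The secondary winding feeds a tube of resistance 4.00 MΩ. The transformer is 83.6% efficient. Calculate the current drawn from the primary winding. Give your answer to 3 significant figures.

I_p ≈ 11.3 A

V_s = 240 × 94109/237 = 95300 V.
I_s = V_s/R = 95300/(4.00×10^6) = 0.023825 A.
P_out = V_s I_s = 95300 × 0.023825 = 2270.5 W.
P_in = P_out/η = 2270.5/0.836 = 2716.0 W.
I_p = P_in/V_p = 2716.0/240 = 11.3 A.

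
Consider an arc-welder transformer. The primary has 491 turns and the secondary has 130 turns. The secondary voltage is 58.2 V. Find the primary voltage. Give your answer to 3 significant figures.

V_p ≈ 220 V

V_p/V_s = N_p/N_s, so V_p = 58.2 × 491/130 = 220 V.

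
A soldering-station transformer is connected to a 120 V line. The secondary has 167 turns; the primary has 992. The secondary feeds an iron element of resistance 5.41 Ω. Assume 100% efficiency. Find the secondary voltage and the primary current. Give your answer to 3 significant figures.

V_s = V_p × N_s/N_p = 120 × 167/992 = 20.202 V.
I_s = V_s/R = 20.202/5.41 = 3.7341 A.
I_p = I_s × N_s/N_p = 3.7341 × 167/992 = 0.629 A.

V_s ≈ 20.2 V, I_p ≈ 0.629 A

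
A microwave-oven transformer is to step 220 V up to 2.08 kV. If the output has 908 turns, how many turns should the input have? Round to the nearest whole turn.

N_in = 96 turns

N_in/N_out = V_in/V_out, so N_in = 908 × 220/2080 = 96.0 ≈ 96 turns.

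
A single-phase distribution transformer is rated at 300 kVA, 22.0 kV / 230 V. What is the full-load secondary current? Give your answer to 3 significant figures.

I_s ≈ 1300 A

I_s = S/V_s = 300000/230 = 1300 A.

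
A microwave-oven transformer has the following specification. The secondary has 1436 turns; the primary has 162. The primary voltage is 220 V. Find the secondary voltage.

V_s/V_p = N_s/N_p, so V_s = 220 × 1436/162 = 1950 V.

V_s ≈ 1950 V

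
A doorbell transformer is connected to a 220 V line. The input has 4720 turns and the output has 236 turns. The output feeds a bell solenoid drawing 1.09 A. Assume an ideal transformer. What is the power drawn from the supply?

P ≈ 12.0 W

I_in = I_out × N_out/N_in = 1.09 × 236/4720 = 0.054500 A.
P = V_in I_in = 220 × 0.054500 = 12.0 W.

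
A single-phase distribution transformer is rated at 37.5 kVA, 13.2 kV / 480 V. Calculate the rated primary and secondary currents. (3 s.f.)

I_p = S/V_p = 37500/13200 = 2.84 A.
I_s = S/V_s = 37500/480 = 78.1 A.

I_p ≈ 2.84 A, I_s ≈ 78.1 A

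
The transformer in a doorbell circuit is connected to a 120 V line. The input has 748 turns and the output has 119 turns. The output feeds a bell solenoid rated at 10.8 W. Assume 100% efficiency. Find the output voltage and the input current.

V_out ≈ 19.1 V, I_in ≈ 0.0900 A

V_out = V_in × N_out/N_in = 120 × 119/748 = 19.091 V.
I_out = P/V_out = 10.8/19.091 = 0.56571 A.
I_in = I_out × N_out/N_in = 0.56571 × 119/748 = 0.0900 A.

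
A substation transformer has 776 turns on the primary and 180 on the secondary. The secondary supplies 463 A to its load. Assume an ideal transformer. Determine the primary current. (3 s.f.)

I_p ≈ 107 A

For an ideal transformer I_p/I_s = N_s/N_p, so I_p = 463 × 180/776 = 107 A.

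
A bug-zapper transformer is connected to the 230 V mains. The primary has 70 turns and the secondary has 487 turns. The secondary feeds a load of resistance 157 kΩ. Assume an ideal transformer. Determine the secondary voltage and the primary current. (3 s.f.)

V_s ≈ 1600 V, I_p ≈ 0.0709 A

V_s = V_p × N_s/N_p = 230 × 487/70 = 1600.1 V.
I_s = V_s/R = 1600.1/157000 = 0.010192 A.
I_p = I_s × N_s/N_p = 0.010192 × 487/70 = 0.0709 A.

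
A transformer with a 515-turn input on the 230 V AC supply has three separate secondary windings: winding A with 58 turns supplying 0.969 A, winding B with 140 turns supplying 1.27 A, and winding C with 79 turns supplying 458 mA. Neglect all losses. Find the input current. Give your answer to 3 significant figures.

I_in ≈ 0.525 A

V_A = 230 × 58/515 = 25.903 V; V_B = 230 × 140/515 = 62.524 V; V_C = 230 × 79/515 = 35.282 V.
P_out = V_A I_A + V_B I_B + V_C I_C = 25.903×0.969 + 62.524×1.27 + 35.282×0.458 = 25.100 + 79.406 + 16.159 = 120.66 W.
Ideal ⇒ P_in = P_out, so I_in = P_out/V_in = 120.66/230 = 0.525 A.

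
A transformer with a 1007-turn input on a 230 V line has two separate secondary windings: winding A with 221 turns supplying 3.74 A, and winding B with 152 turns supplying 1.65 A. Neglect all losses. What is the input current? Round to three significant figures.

V_A = 230 × 221/1007 = 50.477 V; V_B = 230 × 152/1007 = 34.717 V.
P_out = V_A I_A + V_B I_B = 50.477×3.74 + 34.717×1.65 = 188.78 + 57.283 = 246.07 W.
Ideal ⇒ P_in = P_out, so I_in = P_out/V_in = 246.07/230 = 1.07 A.

I_in ≈ 1.07 A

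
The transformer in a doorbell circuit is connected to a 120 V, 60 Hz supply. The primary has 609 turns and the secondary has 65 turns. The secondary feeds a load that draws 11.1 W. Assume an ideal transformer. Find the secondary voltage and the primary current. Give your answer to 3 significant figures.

V_s = V_p × N_s/N_p = 120 × 65/609 = 12.808 V.
I_s = P/V_s = 11.1/12.808 = 0.86665 A.
I_p = I_s × N_s/N_p = 0.86665 × 65/609 = 0.0925 A.

V_s ≈ 12.8 V, I_p ≈ 0.0925 A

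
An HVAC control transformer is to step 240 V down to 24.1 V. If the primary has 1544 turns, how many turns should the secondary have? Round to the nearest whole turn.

N_s = 155 turns

N_s/N_p = V_s/V_p, so N_s = 1544 × 24.1/240 = 155.0 ≈ 155 turns.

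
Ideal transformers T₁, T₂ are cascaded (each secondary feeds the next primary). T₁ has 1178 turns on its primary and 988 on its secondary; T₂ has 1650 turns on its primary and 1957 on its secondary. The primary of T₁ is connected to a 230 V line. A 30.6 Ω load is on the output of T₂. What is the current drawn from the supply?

After T₁: V = 230.00 × 988/1178 = 192.90 V.
After T₂: V = 192.90 × 1957/1650 = 228.79 V.
I_load = 228.79/30.6 = 7.4770 A, so P_out = 228.79 × 7.4770 = 1710.7 W.
All ideal ⇒ P_in = P_out, so I_supply = 1710.7/230 = 7.44 A.

I_supply ≈ 7.44 A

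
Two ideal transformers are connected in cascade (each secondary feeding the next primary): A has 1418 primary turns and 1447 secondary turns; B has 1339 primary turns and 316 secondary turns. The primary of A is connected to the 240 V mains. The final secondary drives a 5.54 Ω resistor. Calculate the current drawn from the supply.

I_supply ≈ 2.51 A

After A: V = 240.00 × 1447/1418 = 244.91 V.
After B: V = 244.91 × 316/1339 = 57.798 V.
I_load = 57.798/5.54 = 10.433 A, so P_out = 57.798 × 10.433 = 602.99 W.
All ideal ⇒ P_in = P_out, so I_supply = 602.99/240 = 2.51 A.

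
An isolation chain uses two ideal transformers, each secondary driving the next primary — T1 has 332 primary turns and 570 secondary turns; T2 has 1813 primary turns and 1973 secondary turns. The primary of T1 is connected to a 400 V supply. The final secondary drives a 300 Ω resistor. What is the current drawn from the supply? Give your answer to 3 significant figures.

Secondary of T1: V = 400.00 × 570/332 = 686.75 V.
Secondary of T2: V = 686.75 × 1973/1813 = 747.35 V.
I_load = 747.35/300 = 2.4912 A, so P_out = 747.35 × 2.4912 = 1861.8 W.
All ideal ⇒ P_in = P_out, so I_supply = 1861.8/400 = 4.65 A.

I_supply ≈ 4.65 A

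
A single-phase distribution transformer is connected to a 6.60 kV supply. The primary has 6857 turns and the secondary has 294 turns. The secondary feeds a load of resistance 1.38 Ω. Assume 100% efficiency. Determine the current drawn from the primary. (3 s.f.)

I_p ≈ 8.79 A

V_s = V_p × N_s/N_p = 6600 × 294/6857 = 282.98 V.
I_s = V_s/R = 282.98/1.38 = 205.06 A.
For an ideal transformer I_p N_p = I_s N_s, so I_p = 205.06 × 294/6857 = 8.79 A.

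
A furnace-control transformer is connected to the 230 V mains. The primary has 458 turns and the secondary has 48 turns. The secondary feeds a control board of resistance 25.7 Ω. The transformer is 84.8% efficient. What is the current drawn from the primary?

V_s = 230 × 48/458 = 24.105 V.
I_s = V_s/R = 24.105/25.7 = 0.93793 A.
P_out = V_s I_s = 24.105 × 0.93793 = 22.609 W.
P_in = P_out/η = 22.609/0.848 = 26.661 W.
I_p = P_in/V_p = 26.661/230 = 0.116 A.

I_p ≈ 0.116 A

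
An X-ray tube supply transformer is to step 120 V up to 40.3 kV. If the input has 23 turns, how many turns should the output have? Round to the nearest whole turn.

N_out/N_in = V_out/V_in, so N_out = 23 × 40300/120 = 7724.2 ≈ 7724 turns.

N_out = 7724 turns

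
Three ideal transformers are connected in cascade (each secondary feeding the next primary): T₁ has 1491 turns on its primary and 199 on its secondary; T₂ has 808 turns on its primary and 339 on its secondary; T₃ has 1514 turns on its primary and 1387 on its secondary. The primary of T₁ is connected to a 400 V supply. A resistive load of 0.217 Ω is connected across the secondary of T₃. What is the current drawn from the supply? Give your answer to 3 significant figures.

After T₁: V = 400.00 × 199/1491 = 53.387 V.
After T₂: V = 53.387 × 339/808 = 22.399 V.
After T₃: V = 22.399 × 1387/1514 = 20.520 V.
I_load = 20.520/0.217 = 94.562 A, so P_out = 20.520 × 94.562 = 1940.4 W.
All ideal ⇒ P_in = P_out, so I_supply = 1940.4/400 = 4.85 A.

I_supply ≈ 4.85 A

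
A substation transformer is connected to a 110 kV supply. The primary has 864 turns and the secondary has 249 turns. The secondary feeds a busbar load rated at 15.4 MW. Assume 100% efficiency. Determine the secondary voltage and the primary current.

V_s = V_p × N_s/N_p = 110000 × 249/864 = 31701 V.
I_s = P/V_s = 1.54×10^7/31701 = 485.78 A.
I_p = I_s × N_s/N_p = 485.78 × 249/864 = 140 A.

V_s ≈ 31700 V, I_p ≈ 140 A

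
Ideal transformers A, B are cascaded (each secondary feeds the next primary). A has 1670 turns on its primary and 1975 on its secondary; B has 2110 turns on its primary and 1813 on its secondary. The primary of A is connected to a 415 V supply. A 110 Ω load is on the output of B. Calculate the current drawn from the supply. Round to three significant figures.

After A: V = 415.00 × 1975/1670 = 490.79 V.
After B: V = 490.79 × 1813/2110 = 421.71 V.
I_load = 421.71/110 = 3.8337 A, so P_out = 421.71 × 3.8337 = 1616.7 W.
All ideal ⇒ P_in = P_out, so I_supply = 1616.7/415 = 3.90 A.

I_supply ≈ 3.90 A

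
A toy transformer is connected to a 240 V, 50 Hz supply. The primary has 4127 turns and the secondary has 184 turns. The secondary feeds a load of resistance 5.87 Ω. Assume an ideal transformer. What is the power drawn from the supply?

V_s = V_p × N_s/N_p = 240 × 184/4127 = 10.700 V.
I_s = V_s/R = 10.700/5.87 = 1.8229 A.
I_p = I_s × N_s/N_p = 1.8229 × 184/4127 = 0.081272 A.
P = V_p I_p = 240 × 0.081272 = 19.5 W.

P ≈ 19.5 W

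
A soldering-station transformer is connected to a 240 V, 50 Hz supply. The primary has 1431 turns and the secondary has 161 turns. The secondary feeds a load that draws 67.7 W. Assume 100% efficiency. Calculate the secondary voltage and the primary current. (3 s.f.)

V_s = V_p × N_s/N_p = 240 × 161/1431 = 27.002 V.
I_s = P/V_s = 67.7/27.002 = 2.5072 A.
I_p = I_s × N_s/N_p = 2.5072 × 161/1431 = 0.282 A.

V_s ≈ 27.0 V, I_p ≈ 0.282 A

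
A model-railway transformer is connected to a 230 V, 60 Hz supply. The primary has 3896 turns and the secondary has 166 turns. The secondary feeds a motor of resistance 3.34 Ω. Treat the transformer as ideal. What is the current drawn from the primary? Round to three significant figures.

V_s = V_p × N_s/N_p = 230 × 166/3896 = 9.7998 V.
I_s = V_s/R = 9.7998/3.34 = 2.9341 A.
For an ideal transformer I_p N_p = I_s N_s, so I_p = 2.9341 × 166/3896 = 0.125 A.

I_p ≈ 0.125 A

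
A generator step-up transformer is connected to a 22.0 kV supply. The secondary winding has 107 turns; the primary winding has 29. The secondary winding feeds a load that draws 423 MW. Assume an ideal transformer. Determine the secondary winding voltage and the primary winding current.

V_s ≈ 81200 V, I_p ≈ 19200 A

V_s = V_p × N_s/N_p = 22000 × 107/29 = 81172 V.
I_s = P/V_s = 4.23×10^8/81172 = 5211.1 A.
I_p = I_s × N_s/N_p = 5211.1 × 107/29 = 19200 A.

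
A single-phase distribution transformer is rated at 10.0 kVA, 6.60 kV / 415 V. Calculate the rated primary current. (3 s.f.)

I_p ≈ 1.52 A

I_p = S/V_p = 10000/6600 = 1.52 A.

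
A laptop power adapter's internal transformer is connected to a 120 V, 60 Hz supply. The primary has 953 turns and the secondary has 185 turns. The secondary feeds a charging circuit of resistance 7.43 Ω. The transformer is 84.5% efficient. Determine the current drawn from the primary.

I_p ≈ 0.720 A

V_s = 120 × 185/953 = 23.295 V.
I_s = V_s/R = 23.295/7.43 = 3.1352 A.
P_out = V_s I_s = 23.295 × 3.1352 = 73.035 W.
P_in = P_out/η = 73.035/0.845 = 86.432 W.
I_p = P_in/V_p = 86.432/120 = 0.720 A.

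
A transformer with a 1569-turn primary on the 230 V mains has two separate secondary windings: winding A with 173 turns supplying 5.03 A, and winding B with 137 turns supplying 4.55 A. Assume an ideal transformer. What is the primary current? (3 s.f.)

V_A = 230 × 173/1569 = 25.360 V; V_B = 230 × 137/1569 = 20.083 V.
P_out = V_A I_A + V_B I_B = 25.360×5.03 + 20.083×4.55 = 127.56 + 91.377 = 218.94 W.
Ideal ⇒ P_in = P_out, so I_p = P_out/V_p = 218.94/230 = 0.952 A.

I_p ≈ 0.952 A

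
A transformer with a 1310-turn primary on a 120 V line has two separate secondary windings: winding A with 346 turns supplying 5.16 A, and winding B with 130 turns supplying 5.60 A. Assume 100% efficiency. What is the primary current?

V_A = 120 × 346/1310 = 31.695 V; V_B = 120 × 130/1310 = 11.908 V.
P_out = V_A I_A + V_B I_B = 31.695×5.16 + 11.908×5.60 = 163.54 + 66.687 = 230.23 W.
Ideal ⇒ P_in = P_out, so I_p = P_out/V_p = 230.23/120 = 1.92 A.

I_p ≈ 1.92 A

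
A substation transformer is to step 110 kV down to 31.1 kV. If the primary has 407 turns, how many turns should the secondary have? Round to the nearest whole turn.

N_s/N_p = V_s/V_p, so N_s = 407 × 31100/110000 = 115.1 ≈ 115 turns.

N_s = 115 turns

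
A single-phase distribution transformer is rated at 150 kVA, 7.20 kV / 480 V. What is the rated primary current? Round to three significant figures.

I_p = S/V_p = 150000/7200 = 20.8 A.

I_p ≈ 20.8 A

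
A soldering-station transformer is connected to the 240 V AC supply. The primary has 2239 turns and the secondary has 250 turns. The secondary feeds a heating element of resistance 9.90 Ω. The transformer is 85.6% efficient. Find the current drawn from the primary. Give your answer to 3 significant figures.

V_s = 240 × 250/2239 = 26.798 V.
I_s = V_s/R = 26.798/9.90 = 2.7068 A.
P_out = V_s I_s = 26.798 × 2.7068 = 72.537 W.
P_in = P_out/η = 72.537/0.856 = 84.739 W.
I_p = P_in/V_p = 84.739/240 = 0.353 A.

I_p ≈ 0.353 A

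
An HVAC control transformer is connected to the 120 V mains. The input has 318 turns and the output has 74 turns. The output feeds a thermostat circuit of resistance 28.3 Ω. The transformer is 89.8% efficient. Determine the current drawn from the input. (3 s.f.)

I_in ≈ 0.256 A

V_out = 120 × 74/318 = 27.925 V.
I_out = V_out/R = 27.925/28.3 = 0.98673 A.
P_out = V_out I_out = 27.925 × 0.98673 = 27.554 W.
P_in = P_out/η = 27.554/0.898 = 30.684 W.
I_in = P_in/V_in = 30.684/120 = 0.256 A.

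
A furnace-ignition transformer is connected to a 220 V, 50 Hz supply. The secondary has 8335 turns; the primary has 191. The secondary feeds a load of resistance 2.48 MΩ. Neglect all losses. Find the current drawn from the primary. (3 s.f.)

V_s = V_p × N_s/N_p = 220 × 8335/191 = 9600.5 V.
I_s = V_s/R = 9600.5/(2.48×10^6) = 0.0038712 A.
For an ideal transformer I_p N_p = I_s N_s, so I_p = 0.0038712 × 8335/191 = 0.169 A.

I_p ≈ 0.169 A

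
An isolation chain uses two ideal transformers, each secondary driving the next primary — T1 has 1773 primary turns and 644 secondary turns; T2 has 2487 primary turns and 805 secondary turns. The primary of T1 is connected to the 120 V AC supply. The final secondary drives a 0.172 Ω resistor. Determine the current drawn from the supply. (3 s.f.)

I_supply ≈ 9.64 A

After T1: V = 120.00 × 644/1773 = 43.587 V.
After T2: V = 43.587 × 805/2487 = 14.108 V.
I_load = 14.108/0.172 = 82.026 A, so P_out = 14.108 × 82.026 = 1157.3 W.
All ideal ⇒ P_in = P_out, so I_supply = 1157.3/120 = 9.64 A.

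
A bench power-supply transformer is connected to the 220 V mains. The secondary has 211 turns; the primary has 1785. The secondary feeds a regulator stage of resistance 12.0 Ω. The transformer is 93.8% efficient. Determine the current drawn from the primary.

V_s = 220 × 211/1785 = 26.006 V.
I_s = V_s/R = 26.006/12.0 = 2.1671 A.
P_out = V_s I_s = 26.006 × 2.1671 = 56.358 W.
P_in = P_out/η = 56.358/0.938 = 60.083 W.
I_p = P_in/V_p = 60.083/220 = 0.273 A.

I_p ≈ 0.273 A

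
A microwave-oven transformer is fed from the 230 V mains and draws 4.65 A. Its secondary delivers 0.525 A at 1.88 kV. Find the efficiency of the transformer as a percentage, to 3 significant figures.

η ≈ 92.3%

P_in = 230 × 4.65 = 1069.50 W.
P_out = 1880 × 0.525 = 987.000 W.
η = P_out/P_in = 987.000/1069.50 = 0.923.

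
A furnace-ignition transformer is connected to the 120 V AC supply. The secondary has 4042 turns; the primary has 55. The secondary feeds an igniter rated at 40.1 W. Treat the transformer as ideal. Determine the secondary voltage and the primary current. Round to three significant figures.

V_s = V_p × N_s/N_p = 120 × 4042/55 = 8818.9 V.
I_s = P/V_s = 40.1/8818.9 = 0.0045470 A.
I_p = I_s × N_s/N_p = 0.0045470 × 4042/55 = 0.334 A.

V_s ≈ 8820 V, I_p ≈ 0.334 A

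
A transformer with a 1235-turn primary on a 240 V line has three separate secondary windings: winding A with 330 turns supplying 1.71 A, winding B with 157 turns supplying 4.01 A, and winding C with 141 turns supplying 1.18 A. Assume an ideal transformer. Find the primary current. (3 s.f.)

V_A = 240 × 330/1235 = 64.130 V; V_B = 240 × 157/1235 = 30.510 V; V_C = 240 × 141/1235 = 27.401 V.
P_out = V_A I_A + V_B I_B + V_C I_C = 64.130×1.71 + 30.510×4.01 + 27.401×1.18 = 109.66 + 122.35 + 32.333 = 264.34 W.
Ideal ⇒ P_in = P_out, so I_p = P_out/V_p = 264.34/240 = 1.10 A.

I_p ≈ 1.10 A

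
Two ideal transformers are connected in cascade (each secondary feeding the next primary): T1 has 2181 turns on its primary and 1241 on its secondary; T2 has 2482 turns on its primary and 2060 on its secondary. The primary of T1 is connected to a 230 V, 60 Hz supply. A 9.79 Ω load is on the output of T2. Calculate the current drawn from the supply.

Secondary of T1: V = 230.00 × 1241/2181 = 130.87 V.
Secondary of T2: V = 130.87 × 2060/2482 = 108.62 V.
I_load = 108.62/9.79 = 11.095 A, so P_out = 108.62 × 11.095 = 1205.1 W.
All ideal ⇒ P_in = P_out, so I_supply = 1205.1/230 = 5.24 A.

I_supply ≈ 5.24 A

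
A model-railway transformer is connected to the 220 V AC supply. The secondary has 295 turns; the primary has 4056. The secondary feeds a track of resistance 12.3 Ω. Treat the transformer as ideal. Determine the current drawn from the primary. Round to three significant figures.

I_p ≈ 0.0946 A

V_s = V_p × N_s/N_p = 220 × 295/4056 = 16.001 V.
I_s = V_s/R = 16.001/12.3 = 1.3009 A.
For an ideal transformer I_p N_p = I_s N_s, so I_p = 1.3009 × 295/4056 = 0.0946 A.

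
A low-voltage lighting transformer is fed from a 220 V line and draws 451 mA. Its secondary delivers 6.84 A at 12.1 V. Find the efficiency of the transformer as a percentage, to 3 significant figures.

η ≈ 83.4%

P_in = 220 × 0.451 = 99.2200 W.
P_out = 12.1 × 6.84 = 82.7640 W.
η = P_out/P_in = 82.7640/99.2200 = 0.834.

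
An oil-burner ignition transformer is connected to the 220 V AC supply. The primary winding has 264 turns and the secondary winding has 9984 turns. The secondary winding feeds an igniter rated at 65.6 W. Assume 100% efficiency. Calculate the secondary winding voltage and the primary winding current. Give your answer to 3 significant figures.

V_s = V_p × N_s/N_p = 220 × 9984/264 = 8320.0 V.
I_s = P/V_s = 65.6/8320.0 = 0.0078846 A.
I_p = I_s × N_s/N_p = 0.0078846 × 9984/264 = 0.298 A.

V_s ≈ 8320 V, I_p ≈ 0.298 A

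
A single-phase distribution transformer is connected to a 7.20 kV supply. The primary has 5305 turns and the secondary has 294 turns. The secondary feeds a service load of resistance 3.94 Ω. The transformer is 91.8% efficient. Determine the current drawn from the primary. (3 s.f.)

V_s = 7200 × 294/5305 = 399.02 V.
I_s = V_s/R = 399.02/3.94 = 101.27 A.
P_out = V_s I_s = 399.02 × 101.27 = 40410 W.
P_in = P_out/η = 40410/0.918 = 44020 W.
I_p = P_in/V_p = 44020/7200 = 6.11 A.

I_p ≈ 6.11 A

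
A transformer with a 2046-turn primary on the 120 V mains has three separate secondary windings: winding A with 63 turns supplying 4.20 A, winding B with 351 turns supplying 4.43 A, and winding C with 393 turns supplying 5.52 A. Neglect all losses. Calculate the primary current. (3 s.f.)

I_p ≈ 1.95 A

V_A = 120 × 63/2046 = 3.6950 V; V_B = 120 × 351/2046 = 20.587 V; V_C = 120 × 393/2046 = 23.050 V.
P_out = V_A I_A + V_B I_B + V_C I_C = 3.6950×4.20 + 20.587×4.43 + 23.050×5.52 = 15.519 + 91.198 + 127.24 = 233.95 W.
Ideal ⇒ P_in = P_out, so I_p = P_out/V_p = 233.95/120 = 1.95 A.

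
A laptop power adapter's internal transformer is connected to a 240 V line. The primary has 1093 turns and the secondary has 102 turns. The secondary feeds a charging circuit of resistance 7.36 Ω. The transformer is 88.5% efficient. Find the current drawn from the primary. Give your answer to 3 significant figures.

V_s = 240 × 102/1093 = 22.397 V.
I_s = V_s/R = 22.397/7.36 = 3.0431 A.
P_out = V_s I_s = 22.397 × 3.0431 = 68.156 W.
P_in = P_out/η = 68.156/0.885 = 77.013 W.
I_p = P_in/V_p = 77.013/240 = 0.321 A.

I_p ≈ 0.321 A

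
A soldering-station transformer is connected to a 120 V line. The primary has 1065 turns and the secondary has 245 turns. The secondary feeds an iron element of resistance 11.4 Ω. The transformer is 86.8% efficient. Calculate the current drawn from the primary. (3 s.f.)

V_s = 120 × 245/1065 = 27.606 V.
I_s = V_s/R = 27.606/11.4 = 2.4215 A.
P_out = V_s I_s = 27.606 × 2.4215 = 66.848 W.
P_in = P_out/η = 66.848/0.868 = 77.014 W.
I_p = P_in/V_p = 77.014/120 = 0.642 A.

I_p ≈ 0.642 A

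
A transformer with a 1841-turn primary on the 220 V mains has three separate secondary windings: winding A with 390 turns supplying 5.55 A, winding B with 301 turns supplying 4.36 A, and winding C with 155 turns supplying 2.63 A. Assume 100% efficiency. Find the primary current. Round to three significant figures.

V_A = 220 × 390/1841 = 46.605 V; V_B = 220 × 301/1841 = 35.970 V; V_C = 220 × 155/1841 = 18.523 V.
P_out = V_A I_A + V_B I_B + V_C I_C = 46.605×5.55 + 35.970×4.36 + 18.523×2.63 = 258.66 + 156.83 + 48.714 = 464.20 W.
Ideal ⇒ P_in = P_out, so I_p = P_out/V_p = 464.20/220 = 2.11 A.

I_p ≈ 2.11 A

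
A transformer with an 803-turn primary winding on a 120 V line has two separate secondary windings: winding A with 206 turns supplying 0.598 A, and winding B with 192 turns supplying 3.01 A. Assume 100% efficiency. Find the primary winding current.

I_p ≈ 0.873 A

V_A = 120 × 206/803 = 30.785 V; V_B = 120 × 192/803 = 28.692 V.
P_out = V_A I_A + V_B I_B = 30.785×0.598 + 28.692×3.01 = 18.409 + 86.364 = 104.77 W.
Ideal ⇒ P_in = P_out, so I_p = P_out/V_p = 104.77/120 = 0.873 A.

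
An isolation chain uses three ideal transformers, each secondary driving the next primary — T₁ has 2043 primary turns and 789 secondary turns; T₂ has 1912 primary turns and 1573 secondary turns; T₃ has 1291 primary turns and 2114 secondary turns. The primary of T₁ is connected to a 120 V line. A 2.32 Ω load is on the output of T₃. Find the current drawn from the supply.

I_supply ≈ 14.0 A

After T₁: V = 120.00 × 789/2043 = 46.344 V.
After T₂: V = 46.344 × 1573/1912 = 38.127 V.
After T₃: V = 38.127 × 2114/1291 = 62.432 V.
I_load = 62.432/2.32 = 26.910 A, so P_out = 62.432 × 26.910 = 1680.1 W.
All ideal ⇒ P_in = P_out, so I_supply = 1680.1/120 = 14.0 A.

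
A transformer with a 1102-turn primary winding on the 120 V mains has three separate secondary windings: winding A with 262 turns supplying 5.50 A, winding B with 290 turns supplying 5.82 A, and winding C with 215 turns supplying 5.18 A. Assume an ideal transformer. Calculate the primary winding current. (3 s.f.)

V_A = 120 × 262/1102 = 28.530 V; V_B = 120 × 290/1102 = 31.579 V; V_C = 120 × 215/1102 = 23.412 V.
P_out = V_A I_A + V_B I_B + V_C I_C = 28.530×5.50 + 31.579×5.82 + 23.412×5.18 = 156.91 + 183.79 + 121.27 = 461.98 W.
Ideal ⇒ P_in = P_out, so I_p = P_out/V_p = 461.98/120 = 3.85 A.

I_p ≈ 3.85 A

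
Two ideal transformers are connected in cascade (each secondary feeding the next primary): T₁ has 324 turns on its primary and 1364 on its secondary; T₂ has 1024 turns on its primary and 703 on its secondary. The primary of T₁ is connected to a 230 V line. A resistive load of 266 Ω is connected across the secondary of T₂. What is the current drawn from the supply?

After T₁: V = 230.00 × 1364/324 = 968.27 V.
After T₂: V = 968.27 × 703/1024 = 664.74 V.
I_load = 664.74/266 = 2.4990 A, so P_out = 664.74 × 2.4990 = 1661.2 W.
All ideal ⇒ P_in = P_out, so I_supply = 1661.2/230 = 7.22 A.

I_supply ≈ 7.22 A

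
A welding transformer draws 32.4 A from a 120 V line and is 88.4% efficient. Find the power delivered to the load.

P_in = V_p I_p = 120 × 32.4 = 3888.0 W.
P_out = η P_in = 0.884 × 3888.0 = 3440 W.

P_out ≈ 3440 W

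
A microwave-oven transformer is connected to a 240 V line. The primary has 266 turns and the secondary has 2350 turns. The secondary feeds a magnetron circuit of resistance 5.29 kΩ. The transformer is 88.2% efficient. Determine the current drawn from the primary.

I_p ≈ 4.01 A

V_s = 240 × 2350/266 = 2120.3 V.
I_s = V_s/R = 2120.3/5290 = 0.40081 A.
P_out = V_s I_s = 2120.3 × 0.40081 = 849.84 W.
P_in = P_out/η = 849.84/0.882 = 963.54 W.
I_p = P_in/V_p = 963.54/240 = 4.01 A.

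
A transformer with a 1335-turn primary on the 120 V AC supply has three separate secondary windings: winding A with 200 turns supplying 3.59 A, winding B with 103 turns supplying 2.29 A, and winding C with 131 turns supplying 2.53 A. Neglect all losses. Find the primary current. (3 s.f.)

V_A = 120 × 200/1335 = 17.978 V; V_B = 120 × 103/1335 = 9.2584 V; V_C = 120 × 131/1335 = 11.775 V.
P_out = V_A I_A + V_B I_B + V_C I_C = 17.978×3.59 + 9.2584×2.29 + 11.775×2.53 = 64.539 + 21.202 + 29.791 = 115.53 W.
Ideal ⇒ P_in = P_out, so I_p = P_out/V_p = 115.53/120 = 0.963 A.

I_p ≈ 0.963 A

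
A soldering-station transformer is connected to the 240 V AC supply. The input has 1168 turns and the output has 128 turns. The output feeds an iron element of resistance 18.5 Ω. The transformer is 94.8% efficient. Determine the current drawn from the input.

I_in ≈ 0.164 A

V_out = 240 × 128/1168 = 26.301 V.
I_out = V_out/R = 26.301/18.5 = 1.4217 A.
P_out = V_out I_out = 26.301 × 1.4217 = 37.393 W.
P_in = P_out/η = 37.393/0.948 = 39.444 W.
I_in = P_in/V_in = 39.444/240 = 0.164 A.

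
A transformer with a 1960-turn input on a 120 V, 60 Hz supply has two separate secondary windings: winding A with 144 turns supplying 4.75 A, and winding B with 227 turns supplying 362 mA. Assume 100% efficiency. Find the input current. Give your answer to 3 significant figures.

I_in ≈ 0.391 A

V_A = 120 × 144/1960 = 8.8163 V; V_B = 120 × 227/1960 = 13.898 V.
P_out = V_A I_A + V_B I_B = 8.8163×4.75 + 13.898×0.362 = 41.878 + 5.0311 = 46.909 W.
Ideal ⇒ P_in = P_out, so I_in = P_out/V_in = 46.909/120 = 0.391 A.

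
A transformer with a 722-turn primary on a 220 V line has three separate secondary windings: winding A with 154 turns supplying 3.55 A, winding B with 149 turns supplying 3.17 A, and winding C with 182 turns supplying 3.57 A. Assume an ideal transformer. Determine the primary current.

V_A = 220 × 154/722 = 46.925 V; V_B = 220 × 149/722 = 45.402 V; V_C = 220 × 182/722 = 55.457 V.
P_out = V_A I_A + V_B I_B + V_C I_C = 46.925×3.55 + 45.402×3.17 + 55.457×3.57 = 166.58 + 143.92 + 197.98 = 508.49 W.
Ideal ⇒ P_in = P_out, so I_p = P_out/V_p = 508.49/220 = 2.31 A.

I_p ≈ 2.31 A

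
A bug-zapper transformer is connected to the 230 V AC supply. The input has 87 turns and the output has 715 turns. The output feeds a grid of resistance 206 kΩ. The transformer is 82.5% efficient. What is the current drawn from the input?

V_out = 230 × 715/87 = 1890.2 V.
I_out = V_out/R = 1890.2/206000 = 0.0091759 A.
P_out = V_out I_out = 1890.2 × 0.0091759 = 17.345 W.
P_in = P_out/η = 17.345/0.825 = 21.024 W.
I_in = P_in/V_in = 21.024/230 = 0.0914 A.

I_in ≈ 0.0914 A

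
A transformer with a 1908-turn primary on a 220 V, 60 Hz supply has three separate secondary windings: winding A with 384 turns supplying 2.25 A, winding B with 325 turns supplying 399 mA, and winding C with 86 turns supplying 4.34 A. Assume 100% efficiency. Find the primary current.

I_p ≈ 0.716 A

V_A = 220 × 384/1908 = 44.277 V; V_B = 220 × 325/1908 = 37.474 V; V_C = 220 × 86/1908 = 9.9161 V.
P_out = V_A I_A + V_B I_B + V_C I_C = 44.277×2.25 + 37.474×0.399 + 9.9161×4.34 = 99.623 + 14.952 + 43.036 = 157.61 W.
Ideal ⇒ P_in = P_out, so I_p = P_out/V_p = 157.61/220 = 0.716 A.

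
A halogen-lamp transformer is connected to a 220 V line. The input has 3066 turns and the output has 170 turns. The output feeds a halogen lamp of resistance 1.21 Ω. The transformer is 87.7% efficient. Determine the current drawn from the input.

I_in ≈ 0.637 A

V_out = 220 × 170/3066 = 12.198 V.
I_out = V_out/R = 12.198/1.21 = 10.081 A.
P_out = V_out I_out = 12.198 × 10.081 = 122.97 W.
P_in = P_out/η = 122.97/0.877 = 140.22 W.
I_in = P_in/V_in = 140.22/220 = 0.637 A.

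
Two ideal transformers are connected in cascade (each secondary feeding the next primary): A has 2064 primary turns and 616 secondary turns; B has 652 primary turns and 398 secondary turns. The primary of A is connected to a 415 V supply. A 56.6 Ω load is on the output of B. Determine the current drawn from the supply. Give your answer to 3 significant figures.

I_supply ≈ 0.243 A

Secondary of A: V = 415.00 × 616/2064 = 123.86 V.
Secondary of B: V = 123.86 × 398/652 = 75.606 V.
I_load = 75.606/56.6 = 1.3358 A, so P_out = 75.606 × 1.3358 = 100.99 W.
All ideal ⇒ P_in = P_out, so I_supply = 100.99/415 = 0.243 A.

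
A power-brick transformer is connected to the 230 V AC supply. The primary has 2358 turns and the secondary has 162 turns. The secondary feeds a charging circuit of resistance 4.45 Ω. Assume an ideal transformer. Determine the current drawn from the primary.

V_s = V_p × N_s/N_p = 230 × 162/2358 = 15.802 V.
I_s = V_s/R = 15.802/4.45 = 3.5509 A.
For an ideal transformer I_p N_p = I_s N_s, so I_p = 3.5509 × 162/2358 = 0.244 A.

I_p ≈ 0.244 A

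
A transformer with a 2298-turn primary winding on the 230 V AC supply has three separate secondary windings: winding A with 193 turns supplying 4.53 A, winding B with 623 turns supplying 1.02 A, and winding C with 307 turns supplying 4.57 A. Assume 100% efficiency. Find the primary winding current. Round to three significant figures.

I_p ≈ 1.27 A

V_A = 230 × 193/2298 = 19.317 V; V_B = 230 × 623/2298 = 62.354 V; V_C = 230 × 307/2298 = 30.727 V.
P_out = V_A I_A + V_B I_B + V_C I_C = 19.317×4.53 + 62.354×1.02 + 30.727×4.57 = 87.505 + 63.601 + 140.42 = 291.53 W.
Ideal ⇒ P_in = P_out, so I_p = P_out/V_p = 291.53/230 = 1.27 A.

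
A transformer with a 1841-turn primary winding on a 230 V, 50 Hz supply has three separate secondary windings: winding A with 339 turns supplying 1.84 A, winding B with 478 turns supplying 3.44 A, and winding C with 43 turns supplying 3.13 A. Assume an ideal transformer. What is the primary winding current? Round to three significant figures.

V_A = 230 × 339/1841 = 42.352 V; V_B = 230 × 478/1841 = 59.718 V; V_C = 230 × 43/1841 = 5.3721 V.
P_out = V_A I_A + V_B I_B + V_C I_C = 42.352×1.84 + 59.718×3.44 + 5.3721×3.13 = 77.928 + 205.43 + 16.815 = 300.17 W.
Ideal ⇒ P_in = P_out, so I_p = P_out/V_p = 300.17/230 = 1.31 A.

I_p ≈ 1.31 A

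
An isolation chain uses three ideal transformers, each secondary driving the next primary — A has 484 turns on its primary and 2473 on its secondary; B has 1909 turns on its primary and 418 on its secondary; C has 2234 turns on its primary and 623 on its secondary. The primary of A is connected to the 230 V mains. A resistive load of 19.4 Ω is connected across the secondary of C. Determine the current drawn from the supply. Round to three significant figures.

Secondary of A: V = 230.00 × 2473/484 = 1175.2 V.
Secondary of B: V = 1175.2 × 418/1909 = 257.32 V.
Secondary of C: V = 257.32 × 623/2234 = 71.760 V.
I_load = 71.760/19.4 = 3.6990 A, so P_out = 71.760 × 3.6990 = 265.44 W.
All ideal ⇒ P_in = P_out, so I_supply = 265.44/230 = 1.15 A.

I_supply ≈ 1.15 A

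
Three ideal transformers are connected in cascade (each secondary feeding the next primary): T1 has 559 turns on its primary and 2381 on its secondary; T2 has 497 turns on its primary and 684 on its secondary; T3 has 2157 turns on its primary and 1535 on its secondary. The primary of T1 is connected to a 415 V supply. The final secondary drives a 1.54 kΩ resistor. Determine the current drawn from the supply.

Secondary of T1: V = 415.00 × 2381/559 = 1767.6 V.
Secondary of T2: V = 1767.6 × 684/497 = 2432.7 V.
Secondary of T3: V = 2432.7 × 1535/2157 = 1731.2 V.
I_load = 1731.2/1540 = 1.1242 A, so P_out = 1731.2 × 1.1242 = 1946.2 W.
All ideal ⇒ P_in = P_out, so I_supply = 1946.2/415 = 4.69 A.

I_supply ≈ 4.69 A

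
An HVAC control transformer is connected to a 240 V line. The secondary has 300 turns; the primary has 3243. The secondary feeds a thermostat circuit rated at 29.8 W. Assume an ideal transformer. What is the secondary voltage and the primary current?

V_s = V_p × N_s/N_p = 240 × 300/3243 = 22.202 V.
I_s = P/V_s = 29.8/22.202 = 1.3422 A.
I_p = I_s × N_s/N_p = 1.3422 × 300/3243 = 0.124 A.

V_s ≈ 22.2 V, I_p ≈ 0.124 A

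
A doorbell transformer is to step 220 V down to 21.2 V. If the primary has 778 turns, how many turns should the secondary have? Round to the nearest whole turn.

N_s/N_p = V_s/V_p, so N_s = 778 × 21.2/220 = 75.0 ≈ 75 turns.

N_s = 75 turns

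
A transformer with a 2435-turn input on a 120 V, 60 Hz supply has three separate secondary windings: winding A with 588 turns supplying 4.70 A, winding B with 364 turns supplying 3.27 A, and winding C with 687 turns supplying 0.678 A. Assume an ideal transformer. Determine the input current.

V_A = 120 × 588/2435 = 28.977 V; V_B = 120 × 364/2435 = 17.938 V; V_C = 120 × 687/2435 = 33.856 V.
P_out = V_A I_A + V_B I_B + V_C I_C = 28.977×4.70 + 17.938×3.27 + 33.856×0.678 = 136.19 + 58.659 + 22.955 = 217.81 W.
Ideal ⇒ P_in = P_out, so I_in = P_out/V_in = 217.81/120 = 1.82 A.

I_in ≈ 1.82 A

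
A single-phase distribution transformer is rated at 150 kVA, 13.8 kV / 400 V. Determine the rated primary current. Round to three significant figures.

I_p = S/V_p = 150000/13800 = 10.9 A.

I_p ≈ 10.9 A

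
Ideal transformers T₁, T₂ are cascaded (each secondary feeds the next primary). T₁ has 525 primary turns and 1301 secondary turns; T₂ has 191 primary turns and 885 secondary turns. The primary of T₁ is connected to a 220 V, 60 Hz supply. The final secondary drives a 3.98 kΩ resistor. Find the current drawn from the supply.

After T₁: V = 220.00 × 1301/525 = 545.18 V.
After T₂: V = 545.18 × 885/191 = 2526.1 V.
I_load = 2526.1/3980 = 0.63470 A, so P_out = 2526.1 × 0.63470 = 1603.3 W.
All ideal ⇒ P_in = P_out, so I_supply = 1603.3/220 = 7.29 A.

I_supply ≈ 7.29 A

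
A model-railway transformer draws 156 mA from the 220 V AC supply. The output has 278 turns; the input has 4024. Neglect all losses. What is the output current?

I_out/I_in = N_in/N_out, so I_out = 0.156 × 4024/278 = 2.26 A.

I_out ≈ 2.26 A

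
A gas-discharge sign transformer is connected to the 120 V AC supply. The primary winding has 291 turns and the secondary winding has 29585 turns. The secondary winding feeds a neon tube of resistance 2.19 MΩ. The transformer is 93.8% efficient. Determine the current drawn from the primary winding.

V_s = 120 × 29585/291 = 12200 V.
I_s = V_s/R = 12200/(2.19×10^6) = 0.0055708 A.
P_out = V_s I_s = 12200 × 0.0055708 = 67.963 W.
P_in = P_out/η = 67.963/0.938 = 72.456 W.
I_p = P_in/V_p = 72.456/120 = 0.604 A.

I_p ≈ 0.604 A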